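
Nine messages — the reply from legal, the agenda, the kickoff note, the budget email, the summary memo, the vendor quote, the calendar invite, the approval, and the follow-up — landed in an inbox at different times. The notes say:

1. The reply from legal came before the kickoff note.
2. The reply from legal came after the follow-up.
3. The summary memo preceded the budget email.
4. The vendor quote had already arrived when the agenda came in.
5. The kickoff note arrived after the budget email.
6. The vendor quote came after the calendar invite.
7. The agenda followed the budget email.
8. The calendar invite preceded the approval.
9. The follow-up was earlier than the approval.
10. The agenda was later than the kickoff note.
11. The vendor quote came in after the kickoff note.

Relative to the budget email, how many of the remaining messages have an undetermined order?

4

Forced before the budget email: the summary memo; forced after the budget email: the agenda, the kickoff note, and the vendor quote.
That leaves the approval, the calendar invite, the follow-up, and the reply from legal with no forced order relative to the budget email — 4.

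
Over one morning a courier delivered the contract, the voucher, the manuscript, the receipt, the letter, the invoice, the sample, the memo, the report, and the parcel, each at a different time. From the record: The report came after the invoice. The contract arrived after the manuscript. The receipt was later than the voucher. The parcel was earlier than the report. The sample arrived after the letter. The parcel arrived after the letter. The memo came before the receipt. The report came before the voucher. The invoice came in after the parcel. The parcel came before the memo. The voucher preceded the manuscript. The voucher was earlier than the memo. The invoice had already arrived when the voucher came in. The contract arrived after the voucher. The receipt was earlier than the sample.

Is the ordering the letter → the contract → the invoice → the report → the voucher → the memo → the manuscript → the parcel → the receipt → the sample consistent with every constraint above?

no

The constraints require the parcel before the report, but in the proposed sequence the report appears ahead of the parcel. That one violation is enough.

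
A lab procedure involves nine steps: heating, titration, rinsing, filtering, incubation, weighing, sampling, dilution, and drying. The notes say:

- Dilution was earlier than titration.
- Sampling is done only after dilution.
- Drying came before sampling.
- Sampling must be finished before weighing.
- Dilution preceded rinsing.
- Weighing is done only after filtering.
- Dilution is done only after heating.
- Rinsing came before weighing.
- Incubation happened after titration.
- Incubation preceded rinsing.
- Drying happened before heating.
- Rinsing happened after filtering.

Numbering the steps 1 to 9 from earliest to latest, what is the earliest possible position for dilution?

3

Drying and heating must both come before dilution — 2 forced predecessors.
Nothing else is forced ahead of dilution, so its earliest slot is position 2 + 1 = 3.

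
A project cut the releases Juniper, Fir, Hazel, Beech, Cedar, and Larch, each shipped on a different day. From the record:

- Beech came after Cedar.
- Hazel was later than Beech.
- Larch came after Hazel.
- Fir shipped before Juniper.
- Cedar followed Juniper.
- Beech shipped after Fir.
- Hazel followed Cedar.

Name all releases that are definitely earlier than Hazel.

Beech, Cedar, Fir, Juniper

Directly stated before Hazel: Beech and Cedar.
Fir reaches Hazel via Fir → Beech → Hazel.
Juniper reaches Hazel via Juniper → Cedar → Hazel.
No chain forces Larch ahead of Hazel.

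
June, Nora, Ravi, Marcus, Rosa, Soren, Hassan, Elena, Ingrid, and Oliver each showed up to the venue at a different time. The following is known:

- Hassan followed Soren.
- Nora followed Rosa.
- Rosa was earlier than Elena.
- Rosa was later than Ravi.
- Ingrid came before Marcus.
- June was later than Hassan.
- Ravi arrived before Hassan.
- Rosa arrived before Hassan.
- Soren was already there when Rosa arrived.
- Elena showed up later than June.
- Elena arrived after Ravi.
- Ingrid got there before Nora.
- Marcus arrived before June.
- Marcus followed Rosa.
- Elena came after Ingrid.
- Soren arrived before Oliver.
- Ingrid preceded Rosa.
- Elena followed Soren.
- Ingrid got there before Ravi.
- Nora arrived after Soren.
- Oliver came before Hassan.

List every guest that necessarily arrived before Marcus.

Ingrid, Ravi, Rosa, Soren

Directly stated before Marcus: Ingrid and Rosa.
Ravi reaches Marcus via Ravi → Rosa → Marcus.
Soren reaches Marcus via Soren → Rosa → Marcus.
No chain forces Elena (or any of the others) ahead of Marcus.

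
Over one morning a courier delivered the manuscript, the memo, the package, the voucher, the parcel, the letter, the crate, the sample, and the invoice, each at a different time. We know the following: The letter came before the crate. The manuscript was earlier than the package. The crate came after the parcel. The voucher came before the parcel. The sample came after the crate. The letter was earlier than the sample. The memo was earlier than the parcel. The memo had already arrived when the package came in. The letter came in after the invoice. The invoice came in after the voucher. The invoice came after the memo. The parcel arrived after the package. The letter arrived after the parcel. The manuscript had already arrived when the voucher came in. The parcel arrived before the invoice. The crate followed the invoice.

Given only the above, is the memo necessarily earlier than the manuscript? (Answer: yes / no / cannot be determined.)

cannot be determined

No chain of stated constraints runs from the memo to the manuscript, and none runs from the manuscript to the memo either.
So the relative order of the memo and the manuscript is not fixed by the given facts.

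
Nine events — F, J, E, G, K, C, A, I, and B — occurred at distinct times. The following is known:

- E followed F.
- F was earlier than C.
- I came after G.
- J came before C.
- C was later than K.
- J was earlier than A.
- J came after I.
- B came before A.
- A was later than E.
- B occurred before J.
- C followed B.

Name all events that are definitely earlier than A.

B, E, F, G, I, J

Directly stated before A: B, E, and J.
F reaches A via F → E → A.
G reaches A via G → I → J → A.
I reaches A via I → J → A.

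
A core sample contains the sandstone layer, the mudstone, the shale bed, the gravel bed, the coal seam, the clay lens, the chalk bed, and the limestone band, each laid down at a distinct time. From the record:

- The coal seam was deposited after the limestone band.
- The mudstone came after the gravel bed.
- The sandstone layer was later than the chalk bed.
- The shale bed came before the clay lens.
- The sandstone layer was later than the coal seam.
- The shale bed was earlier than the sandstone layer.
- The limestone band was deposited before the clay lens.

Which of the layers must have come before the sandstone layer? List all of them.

the chalk bed, the coal seam, the limestone band, the shale bed

Directly stated before the sandstone layer: the chalk bed, the coal seam, and the shale bed.
The limestone band reaches the sandstone layer via the limestone band → the coal seam → the sandstone layer.
No chain forces the mudstone (or any of the others) ahead of the sandstone layer.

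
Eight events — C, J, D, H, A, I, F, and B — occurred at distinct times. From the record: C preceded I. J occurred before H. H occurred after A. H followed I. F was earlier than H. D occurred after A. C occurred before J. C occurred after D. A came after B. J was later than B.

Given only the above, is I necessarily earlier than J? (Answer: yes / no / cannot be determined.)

No chain of stated constraints runs from I to J, and none runs from J to I either.
So the relative order of I and J is not fixed by the given facts.

cannot be determined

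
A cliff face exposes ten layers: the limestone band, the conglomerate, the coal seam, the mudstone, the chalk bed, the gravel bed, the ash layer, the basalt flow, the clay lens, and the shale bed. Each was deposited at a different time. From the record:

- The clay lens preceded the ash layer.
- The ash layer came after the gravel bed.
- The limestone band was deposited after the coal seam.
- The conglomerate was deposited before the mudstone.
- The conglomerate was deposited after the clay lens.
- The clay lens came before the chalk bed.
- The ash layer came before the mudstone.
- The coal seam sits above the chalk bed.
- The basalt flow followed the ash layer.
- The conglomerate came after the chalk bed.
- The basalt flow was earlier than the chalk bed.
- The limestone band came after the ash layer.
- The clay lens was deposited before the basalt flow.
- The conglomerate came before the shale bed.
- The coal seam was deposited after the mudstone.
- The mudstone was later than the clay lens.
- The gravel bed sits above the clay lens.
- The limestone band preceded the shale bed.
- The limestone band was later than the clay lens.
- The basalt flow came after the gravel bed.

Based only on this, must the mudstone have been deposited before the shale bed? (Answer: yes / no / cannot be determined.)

yes

Chain the constraints: the mudstone → the coal seam → the limestone band → the shale bed. Each link is directly stated, so the mudstone comes before the shale bed.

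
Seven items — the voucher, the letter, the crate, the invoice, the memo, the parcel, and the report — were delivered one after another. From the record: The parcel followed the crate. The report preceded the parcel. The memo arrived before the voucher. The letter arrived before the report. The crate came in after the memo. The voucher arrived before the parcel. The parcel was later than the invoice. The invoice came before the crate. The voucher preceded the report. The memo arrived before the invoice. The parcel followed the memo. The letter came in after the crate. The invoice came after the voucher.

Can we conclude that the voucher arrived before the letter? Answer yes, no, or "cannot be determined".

yes

Chain the constraints: the voucher → the invoice → the crate → the letter. Each link is directly stated, so the voucher comes before the letter.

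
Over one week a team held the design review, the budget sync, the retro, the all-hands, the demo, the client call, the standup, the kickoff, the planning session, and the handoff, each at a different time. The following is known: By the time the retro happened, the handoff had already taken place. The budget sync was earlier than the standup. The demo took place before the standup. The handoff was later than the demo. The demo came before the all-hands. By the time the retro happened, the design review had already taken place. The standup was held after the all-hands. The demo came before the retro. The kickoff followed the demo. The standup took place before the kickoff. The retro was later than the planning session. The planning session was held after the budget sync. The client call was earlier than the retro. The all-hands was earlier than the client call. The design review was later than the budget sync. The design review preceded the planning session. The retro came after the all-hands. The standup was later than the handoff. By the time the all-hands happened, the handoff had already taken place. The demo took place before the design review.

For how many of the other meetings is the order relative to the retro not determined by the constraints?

Forced before the retro: the all-hands, the budget sync, the client call, the demo, the design review, the handoff, and the planning session.
That leaves the kickoff and the standup with no forced order relative to the retro — 2.

2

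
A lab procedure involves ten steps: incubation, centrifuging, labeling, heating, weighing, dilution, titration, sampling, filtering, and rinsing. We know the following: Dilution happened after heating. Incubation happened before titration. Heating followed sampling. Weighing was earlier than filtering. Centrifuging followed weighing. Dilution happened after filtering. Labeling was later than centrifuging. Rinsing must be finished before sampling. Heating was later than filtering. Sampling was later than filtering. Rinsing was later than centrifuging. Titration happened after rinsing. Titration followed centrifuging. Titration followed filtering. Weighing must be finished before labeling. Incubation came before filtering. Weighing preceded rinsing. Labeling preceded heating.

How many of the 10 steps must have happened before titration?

Directly stated before titration: centrifuging, filtering, incubation, and rinsing.
Weighing reaches titration via weighing → filtering → titration.
No chain forces sampling (or any of the others) ahead of titration.
That's centrifuging, filtering, incubation, rinsing, and weighing — 5 in all.

5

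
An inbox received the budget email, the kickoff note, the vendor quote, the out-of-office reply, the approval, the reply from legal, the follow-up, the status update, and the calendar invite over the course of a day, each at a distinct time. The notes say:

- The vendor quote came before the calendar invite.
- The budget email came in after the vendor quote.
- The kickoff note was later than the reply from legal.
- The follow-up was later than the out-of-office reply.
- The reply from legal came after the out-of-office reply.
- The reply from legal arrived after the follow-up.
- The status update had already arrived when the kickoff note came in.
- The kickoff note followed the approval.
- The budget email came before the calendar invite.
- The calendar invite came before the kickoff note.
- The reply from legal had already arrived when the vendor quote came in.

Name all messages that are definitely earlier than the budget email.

the follow-up, the out-of-office reply, the reply from legal, the vendor quote

Directly stated before the budget email: the vendor quote.
The follow-up reaches the budget email via the follow-up → the reply from legal → the vendor quote → the budget email.
The out-of-office reply reaches the budget email via the out-of-office reply → the reply from legal → the vendor quote → the budget email.
The reply from legal reaches the budget email via the reply from legal → the vendor quote → the budget email.
No chain forces the calendar invite (or any of the others) ahead of the budget email.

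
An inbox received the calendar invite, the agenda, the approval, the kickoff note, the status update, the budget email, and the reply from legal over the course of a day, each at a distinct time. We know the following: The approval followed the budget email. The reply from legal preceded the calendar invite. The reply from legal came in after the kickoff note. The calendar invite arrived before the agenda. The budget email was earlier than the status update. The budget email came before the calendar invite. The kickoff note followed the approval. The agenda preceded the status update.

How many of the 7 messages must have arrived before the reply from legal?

3

Directly stated before the reply from legal: the kickoff note.
The approval reaches the reply from legal via the approval → the kickoff note → the reply from legal.
The budget email reaches the reply from legal via the budget email → the approval → the kickoff note → the reply from legal.
No chain forces the calendar invite (or any of the others) ahead of the reply from legal.
That's the approval, the budget email, and the kickoff note — 3 in all.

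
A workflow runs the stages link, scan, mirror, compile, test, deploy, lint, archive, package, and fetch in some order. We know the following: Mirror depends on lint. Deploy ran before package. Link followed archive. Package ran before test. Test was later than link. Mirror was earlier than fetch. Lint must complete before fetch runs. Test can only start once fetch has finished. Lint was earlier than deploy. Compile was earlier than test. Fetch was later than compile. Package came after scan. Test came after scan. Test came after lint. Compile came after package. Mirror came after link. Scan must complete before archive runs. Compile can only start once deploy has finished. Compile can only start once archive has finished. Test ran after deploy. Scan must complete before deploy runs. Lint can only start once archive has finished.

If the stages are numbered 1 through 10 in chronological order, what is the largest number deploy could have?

Deploy must come before compile, fetch, package, and test — 4 stages forced after it.
Everything else can be placed before deploy in some valid order, so deploy can sit as late as position 10 − 4 = 6.

6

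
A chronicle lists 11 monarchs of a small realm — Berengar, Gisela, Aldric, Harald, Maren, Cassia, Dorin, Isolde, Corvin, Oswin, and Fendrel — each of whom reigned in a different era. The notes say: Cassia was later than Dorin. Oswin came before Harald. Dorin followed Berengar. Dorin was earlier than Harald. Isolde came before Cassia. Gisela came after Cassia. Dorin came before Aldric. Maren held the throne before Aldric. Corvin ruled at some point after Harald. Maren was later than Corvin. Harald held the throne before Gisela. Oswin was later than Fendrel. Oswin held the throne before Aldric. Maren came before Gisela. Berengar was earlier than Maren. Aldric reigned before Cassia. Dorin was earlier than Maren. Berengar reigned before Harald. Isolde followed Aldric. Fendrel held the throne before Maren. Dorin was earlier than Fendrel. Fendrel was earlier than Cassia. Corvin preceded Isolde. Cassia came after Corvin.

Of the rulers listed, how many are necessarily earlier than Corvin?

Directly stated before Corvin: Harald.
Berengar reaches Corvin via Berengar → Harald → Corvin.
Dorin reaches Corvin via Dorin → Harald → Corvin.
Fendrel reaches Corvin via Fendrel → Oswin → Harald → Corvin.
Likewise Oswin reaches Corvin by chaining the stated constraints.
That's Berengar, Dorin, Fendrel, Harald, and Oswin — 5 in all.

5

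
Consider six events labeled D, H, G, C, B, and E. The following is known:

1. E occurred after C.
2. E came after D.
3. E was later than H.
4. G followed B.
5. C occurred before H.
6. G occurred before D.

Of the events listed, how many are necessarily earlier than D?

2

Directly stated before D: G.
B reaches D via B → G → D.
That's B and G — 2 in all.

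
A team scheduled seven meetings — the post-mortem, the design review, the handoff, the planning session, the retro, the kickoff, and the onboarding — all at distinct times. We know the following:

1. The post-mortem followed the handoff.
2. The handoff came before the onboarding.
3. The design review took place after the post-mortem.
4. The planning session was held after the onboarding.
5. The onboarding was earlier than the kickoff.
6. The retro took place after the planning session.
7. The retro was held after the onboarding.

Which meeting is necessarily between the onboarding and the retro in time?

Tracing the constraints gives the onboarding → the planning session → the retro, so the planning session sits after the onboarding and before the retro.
No other meeting is forced both after the onboarding and before the retro.

the planning session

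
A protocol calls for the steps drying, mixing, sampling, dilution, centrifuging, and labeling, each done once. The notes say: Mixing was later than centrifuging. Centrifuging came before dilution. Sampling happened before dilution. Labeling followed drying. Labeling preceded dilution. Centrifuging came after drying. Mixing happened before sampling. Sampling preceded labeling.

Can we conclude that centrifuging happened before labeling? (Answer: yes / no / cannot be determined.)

Chain the constraints: centrifuging → mixing → sampling → labeling. Each link is directly stated, so centrifuging comes before labeling.

yes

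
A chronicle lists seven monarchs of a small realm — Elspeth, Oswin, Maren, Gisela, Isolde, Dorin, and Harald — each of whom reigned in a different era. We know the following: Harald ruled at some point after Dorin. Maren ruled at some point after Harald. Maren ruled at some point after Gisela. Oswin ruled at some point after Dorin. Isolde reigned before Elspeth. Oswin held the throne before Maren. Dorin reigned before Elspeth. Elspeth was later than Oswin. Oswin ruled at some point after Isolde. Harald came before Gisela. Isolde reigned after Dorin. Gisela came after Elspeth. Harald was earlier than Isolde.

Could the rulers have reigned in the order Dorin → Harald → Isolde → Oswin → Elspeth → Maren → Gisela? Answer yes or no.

The constraints require Gisela before Maren, but in the proposed sequence Maren appears ahead of Gisela. That one violation is enough.

no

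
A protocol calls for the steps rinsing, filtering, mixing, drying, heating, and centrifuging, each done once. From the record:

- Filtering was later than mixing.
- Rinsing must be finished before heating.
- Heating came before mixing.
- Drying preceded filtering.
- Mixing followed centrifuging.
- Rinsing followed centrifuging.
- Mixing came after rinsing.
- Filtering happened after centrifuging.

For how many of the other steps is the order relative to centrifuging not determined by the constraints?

1

Forced after centrifuging: filtering, heating, mixing, and rinsing.
That leaves drying with no forced order relative to centrifuging — 1.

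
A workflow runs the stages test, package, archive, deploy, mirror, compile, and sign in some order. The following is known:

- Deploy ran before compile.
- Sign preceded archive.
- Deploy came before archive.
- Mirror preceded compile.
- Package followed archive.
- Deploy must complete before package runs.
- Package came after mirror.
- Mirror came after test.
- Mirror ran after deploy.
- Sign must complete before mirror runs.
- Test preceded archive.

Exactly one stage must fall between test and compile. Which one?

Tracing the constraints gives test → mirror → compile, so mirror sits after test and before compile.
No other stage is forced both after test and before compile.

mirror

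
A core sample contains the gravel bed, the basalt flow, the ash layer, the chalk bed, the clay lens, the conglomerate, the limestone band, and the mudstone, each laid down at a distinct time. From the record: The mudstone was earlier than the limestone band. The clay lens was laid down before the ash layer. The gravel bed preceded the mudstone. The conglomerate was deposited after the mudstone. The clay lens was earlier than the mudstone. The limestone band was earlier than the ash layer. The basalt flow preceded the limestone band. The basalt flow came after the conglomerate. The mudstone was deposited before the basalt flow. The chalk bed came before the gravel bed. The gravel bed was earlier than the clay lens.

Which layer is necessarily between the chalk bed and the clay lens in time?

Tracing the constraints gives the chalk bed → the gravel bed → the clay lens, so the gravel bed sits after the chalk bed and before the clay lens.
No other layer is forced both after the chalk bed and before the clay lens.

the gravel bed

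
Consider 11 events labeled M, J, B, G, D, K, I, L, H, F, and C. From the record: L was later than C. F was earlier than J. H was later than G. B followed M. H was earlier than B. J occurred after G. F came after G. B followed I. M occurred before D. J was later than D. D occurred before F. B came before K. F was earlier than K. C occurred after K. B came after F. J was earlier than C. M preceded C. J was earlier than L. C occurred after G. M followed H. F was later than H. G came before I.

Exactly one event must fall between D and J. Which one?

Tracing the constraints gives D → F → J, so F sits after D and before J.
No other event is forced both after D and before J.

F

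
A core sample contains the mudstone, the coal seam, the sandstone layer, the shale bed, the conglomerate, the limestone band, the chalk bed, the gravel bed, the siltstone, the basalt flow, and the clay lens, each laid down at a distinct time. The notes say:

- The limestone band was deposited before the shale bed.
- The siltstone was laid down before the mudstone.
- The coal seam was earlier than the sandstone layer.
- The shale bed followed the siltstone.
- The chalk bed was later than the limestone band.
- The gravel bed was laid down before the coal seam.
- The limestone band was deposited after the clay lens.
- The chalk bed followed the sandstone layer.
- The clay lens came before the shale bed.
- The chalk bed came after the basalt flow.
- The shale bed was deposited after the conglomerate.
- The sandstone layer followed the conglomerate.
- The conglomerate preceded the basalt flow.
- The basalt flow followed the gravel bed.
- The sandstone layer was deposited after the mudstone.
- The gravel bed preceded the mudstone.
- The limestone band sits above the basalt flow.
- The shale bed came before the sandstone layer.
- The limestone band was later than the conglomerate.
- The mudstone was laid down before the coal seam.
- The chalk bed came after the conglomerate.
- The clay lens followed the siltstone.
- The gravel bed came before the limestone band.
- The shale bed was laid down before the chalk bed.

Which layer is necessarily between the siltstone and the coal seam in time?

the mudstone

Tracing the constraints gives the siltstone → the mudstone → the coal seam, so the mudstone sits after the siltstone and before the coal seam.
No other layer is forced both after the siltstone and before the coal seam.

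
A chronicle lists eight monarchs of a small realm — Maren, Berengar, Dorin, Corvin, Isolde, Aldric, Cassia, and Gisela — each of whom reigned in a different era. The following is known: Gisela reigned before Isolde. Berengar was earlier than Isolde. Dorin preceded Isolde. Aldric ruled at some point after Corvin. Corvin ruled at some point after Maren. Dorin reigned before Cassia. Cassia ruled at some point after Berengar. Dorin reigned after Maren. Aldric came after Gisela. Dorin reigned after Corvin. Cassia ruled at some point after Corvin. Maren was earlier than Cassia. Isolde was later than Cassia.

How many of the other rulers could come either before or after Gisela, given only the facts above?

Forced after Gisela: Aldric and Isolde.
That leaves Berengar, Cassia, Corvin, Dorin, and Maren with no forced order relative to Gisela — 5.

5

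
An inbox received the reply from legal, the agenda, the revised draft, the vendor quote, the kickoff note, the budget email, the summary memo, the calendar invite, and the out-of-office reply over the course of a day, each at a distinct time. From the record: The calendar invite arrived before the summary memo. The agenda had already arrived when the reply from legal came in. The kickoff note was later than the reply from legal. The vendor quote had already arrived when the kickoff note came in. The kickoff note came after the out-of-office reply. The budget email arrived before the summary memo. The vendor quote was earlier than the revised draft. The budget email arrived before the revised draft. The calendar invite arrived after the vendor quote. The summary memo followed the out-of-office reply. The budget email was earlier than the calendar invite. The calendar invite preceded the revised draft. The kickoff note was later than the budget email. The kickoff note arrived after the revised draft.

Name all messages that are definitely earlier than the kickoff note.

the agenda, the budget email, the calendar invite, the out-of-office reply, the reply from legal, the revised draft, the vendor quote

Directly stated before the kickoff note: the budget email, the out-of-office reply, the reply from legal, the revised draft, and the vendor quote.
The agenda reaches the kickoff note via the agenda → the reply from legal → the kickoff note.
The calendar invite reaches the kickoff note via the calendar invite → the revised draft → the kickoff note.
No chain forces the summary memo ahead of the kickoff note.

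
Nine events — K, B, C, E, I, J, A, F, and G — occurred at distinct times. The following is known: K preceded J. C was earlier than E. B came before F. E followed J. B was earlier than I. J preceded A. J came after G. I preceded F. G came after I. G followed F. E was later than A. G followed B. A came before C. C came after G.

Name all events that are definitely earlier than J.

Directly stated before J: G and K.
B reaches J via B → G → J.
F reaches J via F → G → J.
I reaches J via I → G → J.
No chain forces A (or any of the others) ahead of J.

B, F, G, I, K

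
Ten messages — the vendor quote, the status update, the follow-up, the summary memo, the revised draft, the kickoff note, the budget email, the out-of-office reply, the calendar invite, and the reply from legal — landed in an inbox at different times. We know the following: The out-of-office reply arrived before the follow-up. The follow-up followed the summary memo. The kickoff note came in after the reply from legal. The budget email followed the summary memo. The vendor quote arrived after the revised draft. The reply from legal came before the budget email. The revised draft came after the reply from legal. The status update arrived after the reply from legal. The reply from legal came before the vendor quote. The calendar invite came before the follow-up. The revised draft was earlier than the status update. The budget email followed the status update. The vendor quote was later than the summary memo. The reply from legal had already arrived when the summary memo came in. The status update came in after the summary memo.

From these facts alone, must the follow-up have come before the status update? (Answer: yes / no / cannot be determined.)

cannot be determined

No chain of stated constraints runs from the follow-up to the status update, and none runs from the status update to the follow-up either.
So the relative order of the follow-up and the status update is not fixed by the given facts.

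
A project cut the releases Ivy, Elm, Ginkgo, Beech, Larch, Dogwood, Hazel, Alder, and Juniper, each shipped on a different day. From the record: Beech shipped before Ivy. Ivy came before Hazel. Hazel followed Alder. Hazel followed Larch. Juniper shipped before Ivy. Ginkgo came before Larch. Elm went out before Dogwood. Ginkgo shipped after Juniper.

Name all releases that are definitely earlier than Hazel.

Directly stated before Hazel: Alder, Ivy, and Larch.
Beech reaches Hazel via Beech → Ivy → Hazel.
Ginkgo reaches Hazel via Ginkgo → Larch → Hazel.
Juniper reaches Hazel via Juniper → Ivy → Hazel.

Alder, Beech, Ginkgo, Ivy, Juniper, Larch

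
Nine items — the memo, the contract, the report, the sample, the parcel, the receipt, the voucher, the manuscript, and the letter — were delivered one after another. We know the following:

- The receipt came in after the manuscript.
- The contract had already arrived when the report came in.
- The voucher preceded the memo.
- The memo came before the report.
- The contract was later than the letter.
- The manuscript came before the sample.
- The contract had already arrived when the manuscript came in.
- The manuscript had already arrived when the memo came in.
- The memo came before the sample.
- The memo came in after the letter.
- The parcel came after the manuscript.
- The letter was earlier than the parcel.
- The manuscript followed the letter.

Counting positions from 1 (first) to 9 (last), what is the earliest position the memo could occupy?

The contract, the letter, the manuscript, and the voucher must all come before the memo — 4 forced predecessors.
Nothing else is forced ahead of the memo, so its earliest slot is position 4 + 1 = 5.

5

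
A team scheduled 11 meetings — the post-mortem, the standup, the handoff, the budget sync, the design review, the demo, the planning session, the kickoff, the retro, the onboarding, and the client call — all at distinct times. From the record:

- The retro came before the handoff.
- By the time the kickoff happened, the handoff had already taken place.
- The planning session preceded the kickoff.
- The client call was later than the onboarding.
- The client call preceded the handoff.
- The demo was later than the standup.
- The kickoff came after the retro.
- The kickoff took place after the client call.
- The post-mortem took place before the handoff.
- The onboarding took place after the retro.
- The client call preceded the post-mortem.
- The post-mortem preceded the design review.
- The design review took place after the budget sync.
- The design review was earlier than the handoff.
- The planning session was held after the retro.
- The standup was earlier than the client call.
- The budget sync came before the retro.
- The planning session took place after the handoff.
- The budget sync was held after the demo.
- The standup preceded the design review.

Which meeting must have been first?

The standup has a chain of constraints placing it before every other meeting, so the standup must be first.

the standup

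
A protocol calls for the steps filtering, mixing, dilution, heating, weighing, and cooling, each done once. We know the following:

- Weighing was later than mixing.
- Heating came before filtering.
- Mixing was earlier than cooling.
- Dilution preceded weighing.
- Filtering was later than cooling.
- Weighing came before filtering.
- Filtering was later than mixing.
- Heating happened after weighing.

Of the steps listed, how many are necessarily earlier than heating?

Directly stated before heating: weighing.
Dilution reaches heating via dilution → weighing → heating.
Mixing reaches heating via mixing → weighing → heating.
That's dilution, mixing, and weighing — 3 in all.

3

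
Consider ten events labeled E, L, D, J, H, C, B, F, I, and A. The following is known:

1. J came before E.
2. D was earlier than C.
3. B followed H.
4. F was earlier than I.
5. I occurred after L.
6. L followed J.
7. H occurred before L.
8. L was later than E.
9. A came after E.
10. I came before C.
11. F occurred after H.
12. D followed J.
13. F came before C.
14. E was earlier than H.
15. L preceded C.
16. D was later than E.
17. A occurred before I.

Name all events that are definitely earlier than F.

E, H, J

Directly stated before F: H.
E reaches F via E → H → F.
J reaches F via J → E → H → F.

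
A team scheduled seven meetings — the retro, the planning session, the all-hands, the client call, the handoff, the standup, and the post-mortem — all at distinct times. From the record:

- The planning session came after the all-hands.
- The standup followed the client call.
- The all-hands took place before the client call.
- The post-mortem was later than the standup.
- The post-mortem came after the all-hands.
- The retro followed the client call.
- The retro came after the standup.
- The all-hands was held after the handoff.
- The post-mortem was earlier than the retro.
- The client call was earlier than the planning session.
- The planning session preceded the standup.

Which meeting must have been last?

the retro

Every other meeting has a chain of constraints placing it before the retro, so the retro is last.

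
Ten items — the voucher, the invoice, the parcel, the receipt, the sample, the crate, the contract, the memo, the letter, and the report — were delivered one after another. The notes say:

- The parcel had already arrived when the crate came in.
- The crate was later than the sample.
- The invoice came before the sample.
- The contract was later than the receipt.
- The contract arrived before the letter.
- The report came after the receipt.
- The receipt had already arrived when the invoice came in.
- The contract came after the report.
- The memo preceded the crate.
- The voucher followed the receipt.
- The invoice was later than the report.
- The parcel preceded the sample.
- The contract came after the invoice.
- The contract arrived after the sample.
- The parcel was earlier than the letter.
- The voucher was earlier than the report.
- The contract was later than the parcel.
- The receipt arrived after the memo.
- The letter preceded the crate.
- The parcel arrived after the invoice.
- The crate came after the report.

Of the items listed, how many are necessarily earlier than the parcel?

5

Directly stated before the parcel: the invoice.
The memo reaches the parcel via the memo → the receipt → the invoice → the parcel.
The receipt reaches the parcel via the receipt → the invoice → the parcel.
The report reaches the parcel via the report → the invoice → the parcel.
Likewise the voucher reaches the parcel by chaining the stated constraints.
No chain forces the letter (or any of the others) ahead of the parcel.
That's the invoice, the memo, the receipt, the report, and the voucher — 5 in all.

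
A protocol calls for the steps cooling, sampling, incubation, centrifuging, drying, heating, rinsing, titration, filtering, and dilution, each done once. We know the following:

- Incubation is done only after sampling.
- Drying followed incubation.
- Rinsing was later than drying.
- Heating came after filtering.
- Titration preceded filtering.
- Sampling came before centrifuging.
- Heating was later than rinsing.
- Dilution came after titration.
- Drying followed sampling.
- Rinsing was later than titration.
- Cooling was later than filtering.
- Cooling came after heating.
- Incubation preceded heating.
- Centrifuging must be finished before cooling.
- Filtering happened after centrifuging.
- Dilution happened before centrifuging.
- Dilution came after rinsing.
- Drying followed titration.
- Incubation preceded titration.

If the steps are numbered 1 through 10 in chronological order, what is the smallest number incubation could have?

Sampling must come before incubation — 1 forced predecessor.
Nothing else is forced ahead of incubation, so its earliest slot is position 1 + 1 = 2.

2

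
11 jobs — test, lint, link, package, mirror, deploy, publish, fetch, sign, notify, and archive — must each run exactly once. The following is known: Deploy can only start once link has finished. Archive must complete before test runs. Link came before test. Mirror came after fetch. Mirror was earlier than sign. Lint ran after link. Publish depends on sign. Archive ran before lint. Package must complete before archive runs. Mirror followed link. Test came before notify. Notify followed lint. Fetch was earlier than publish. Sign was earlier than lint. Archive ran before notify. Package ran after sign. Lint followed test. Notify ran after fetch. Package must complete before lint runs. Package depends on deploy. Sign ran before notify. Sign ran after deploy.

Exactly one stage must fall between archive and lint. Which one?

test

Tracing the constraints gives archive → test → lint, so test sits after archive and before lint.
No other stage is forced both after archive and before lint.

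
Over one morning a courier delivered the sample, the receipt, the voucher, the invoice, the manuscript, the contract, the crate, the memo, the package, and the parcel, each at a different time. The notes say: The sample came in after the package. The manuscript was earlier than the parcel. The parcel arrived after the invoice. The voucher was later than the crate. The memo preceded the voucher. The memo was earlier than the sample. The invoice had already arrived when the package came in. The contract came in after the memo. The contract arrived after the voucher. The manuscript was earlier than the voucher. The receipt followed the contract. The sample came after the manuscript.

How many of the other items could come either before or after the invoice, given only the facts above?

Forced after the invoice: the package, the parcel, and the sample.
That leaves the contract, the crate, the manuscript, the memo, the receipt, and the voucher with no forced order relative to the invoice — 6.

6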